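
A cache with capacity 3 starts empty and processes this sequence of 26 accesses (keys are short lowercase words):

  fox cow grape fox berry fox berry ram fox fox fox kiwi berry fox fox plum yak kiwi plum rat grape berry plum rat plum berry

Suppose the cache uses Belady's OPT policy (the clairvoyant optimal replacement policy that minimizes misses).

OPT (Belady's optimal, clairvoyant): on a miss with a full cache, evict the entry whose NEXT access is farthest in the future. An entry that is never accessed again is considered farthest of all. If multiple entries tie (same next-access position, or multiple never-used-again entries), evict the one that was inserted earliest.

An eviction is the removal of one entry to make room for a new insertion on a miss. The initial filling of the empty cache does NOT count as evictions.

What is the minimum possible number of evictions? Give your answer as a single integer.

OPT (Belady) simulation (capacity=3):
  1. access fox: MISS. Cache: [fox]
  2. access cow: MISS. Cache: [fox cow]
  3. access grape: MISS. Cache: [fox cow grape]
  4. access fox: HIT. Next use of fox: step 6. Cache: [fox cow grape]
  5. access berry: MISS, evict cow (next use: never). Cache: [fox grape berry]
  6. access fox: HIT. Next use of fox: step 9. Cache: [fox grape berry]
  7. access berry: HIT. Next use of berry: step 13. Cache: [fox grape berry]
  8. access ram: MISS, evict grape (next use: step 21). Cache: [fox berry ram]
  9. access fox: HIT. Next use of fox: step 10. Cache: [fox berry ram]
  10. access fox: HIT. Next use of fox: step 11. Cache: [fox berry ram]
  11. access fox: HIT. Next use of fox: step 14. Cache: [fox berry ram]
  12. access kiwi: MISS, evict ram (next use: never). Cache: [fox berry kiwi]
  13. access berry: HIT. Next use of berry: step 22. Cache: [fox berry kiwi]
  14. access fox: HIT. Next use of fox: step 15. Cache: [fox berry kiwi]
  15. access fox: HIT. Next use of fox: never. Cache: [fox berry kiwi]
  16. access plum: MISS, evict fox (next use: never). Cache: [berry kiwi plum]
  17. access yak: MISS, evict berry (next use: step 22). Cache: [kiwi plum yak]
  18. access kiwi: HIT. Next use of kiwi: never. Cache: [kiwi plum yak]
  19. access plum: HIT. Next use of plum: step 23. Cache: [kiwi plum yak]
  20. access rat: MISS, evict kiwi (next use: never). Cache: [plum yak rat]
  21. access grape: MISS, evict yak (next use: never). Cache: [plum rat grape]
  22. access berry: MISS, evict grape (next use: never). Cache: [plum rat berry]
  23. access plum: HIT. Next use of plum: step 25. Cache: [plum rat berry]
  24. access rat: HIT. Next use of rat: never. Cache: [plum rat berry]
  25. access plum: HIT. Next use of plum: never. Cache: [plum rat berry]
  26. access berry: HIT. Next use of berry: never. Cache: [plum rat berry]
Total: 15 hits, 11 misses, 8 evictions

Answer: 8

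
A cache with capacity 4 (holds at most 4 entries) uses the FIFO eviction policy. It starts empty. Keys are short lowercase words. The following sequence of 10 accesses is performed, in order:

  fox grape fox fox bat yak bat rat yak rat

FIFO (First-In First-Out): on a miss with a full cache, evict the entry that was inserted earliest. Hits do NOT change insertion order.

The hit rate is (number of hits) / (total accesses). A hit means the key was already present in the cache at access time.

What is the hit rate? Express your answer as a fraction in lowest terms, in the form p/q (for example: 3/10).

FIFO simulation (capacity=4):
  1. access fox: MISS. Cache (old->new): [fox]
  2. access grape: MISS. Cache (old->new): [fox grape]
  3. access fox: HIT. Cache (old->new): [fox grape]
  4. access fox: HIT. Cache (old->new): [fox grape]
  5. access bat: MISS. Cache (old->new): [fox grape bat]
  6. access yak: MISS. Cache (old->new): [fox grape bat yak]
  7. access bat: HIT. Cache (old->new): [fox grape bat yak]
  8. access rat: MISS, evict fox. Cache (old->new): [grape bat yak rat]
  9. access yak: HIT. Cache (old->new): [grape bat yak rat]
  10. access rat: HIT. Cache (old->new): [grape bat yak rat]
Total: 5 hits, 5 misses, 1 evictions

Hit rate = 5/10 = 1/2

Answer: 1/2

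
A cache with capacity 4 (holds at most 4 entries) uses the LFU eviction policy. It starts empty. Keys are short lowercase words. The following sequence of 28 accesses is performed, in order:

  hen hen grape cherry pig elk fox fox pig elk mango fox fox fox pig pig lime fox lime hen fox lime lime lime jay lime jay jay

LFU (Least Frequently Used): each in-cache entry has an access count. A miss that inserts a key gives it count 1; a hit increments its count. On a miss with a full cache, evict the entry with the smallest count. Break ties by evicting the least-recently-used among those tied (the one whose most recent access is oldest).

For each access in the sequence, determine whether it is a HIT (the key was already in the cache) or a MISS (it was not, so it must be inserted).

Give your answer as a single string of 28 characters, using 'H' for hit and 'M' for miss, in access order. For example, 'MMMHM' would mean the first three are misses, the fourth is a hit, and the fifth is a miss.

Answer: MHMMMMMHHHMHHHHHMHHMHHHHMHHH

Derivation:
LFU simulation (capacity=4):
  1. access hen: MISS. Cache: [hen(c=1)]
  2. access hen: HIT, count now 2. Cache: [hen(c=2)]
  3. access grape: MISS. Cache: [grape(c=1) hen(c=2)]
  4. access cherry: MISS. Cache: [grape(c=1) cherry(c=1) hen(c=2)]
  5. access pig: MISS. Cache: [grape(c=1) cherry(c=1) pig(c=1) hen(c=2)]
  6. access elk: MISS, evict grape(c=1). Cache: [cherry(c=1) pig(c=1) elk(c=1) hen(c=2)]
  7. access fox: MISS, evict cherry(c=1). Cache: [pig(c=1) elk(c=1) fox(c=1) hen(c=2)]
  8. access fox: HIT, count now 2. Cache: [pig(c=1) elk(c=1) hen(c=2) fox(c=2)]
  9. access pig: HIT, count now 2. Cache: [elk(c=1) hen(c=2) fox(c=2) pig(c=2)]
  10. access elk: HIT, count now 2. Cache: [hen(c=2) fox(c=2) pig(c=2) elk(c=2)]
  11. access mango: MISS, evict hen(c=2). Cache: [mango(c=1) fox(c=2) pig(c=2) elk(c=2)]
  12. access fox: HIT, count now 3. Cache: [mango(c=1) pig(c=2) elk(c=2) fox(c=3)]
  13. access fox: HIT, count now 4. Cache: [mango(c=1) pig(c=2) elk(c=2) fox(c=4)]
  14. access fox: HIT, count now 5. Cache: [mango(c=1) pig(c=2) elk(c=2) fox(c=5)]
  15. access pig: HIT, count now 3. Cache: [mango(c=1) elk(c=2) pig(c=3) fox(c=5)]
  16. access pig: HIT, count now 4. Cache: [mango(c=1) elk(c=2) pig(c=4) fox(c=5)]
  17. access lime: MISS, evict mango(c=1). Cache: [lime(c=1) elk(c=2) pig(c=4) fox(c=5)]
  18. access fox: HIT, count now 6. Cache: [lime(c=1) elk(c=2) pig(c=4) fox(c=6)]
  19. access lime: HIT, count now 2. Cache: [elk(c=2) lime(c=2) pig(c=4) fox(c=6)]
  20. access hen: MISS, evict elk(c=2). Cache: [hen(c=1) lime(c=2) pig(c=4) fox(c=6)]
  21. access fox: HIT, count now 7. Cache: [hen(c=1) lime(c=2) pig(c=4) fox(c=7)]
  22. access lime: HIT, count now 3. Cache: [hen(c=1) lime(c=3) pig(c=4) fox(c=7)]
  23. access lime: HIT, count now 4. Cache: [hen(c=1) pig(c=4) lime(c=4) fox(c=7)]
  24. access lime: HIT, count now 5. Cache: [hen(c=1) pig(c=4) lime(c=5) fox(c=7)]
  25. access jay: MISS, evict hen(c=1). Cache: [jay(c=1) pig(c=4) lime(c=5) fox(c=7)]
  26. access lime: HIT, count now 6. Cache: [jay(c=1) pig(c=4) lime(c=6) fox(c=7)]
  27. access jay: HIT, count now 2. Cache: [jay(c=2) pig(c=4) lime(c=6) fox(c=7)]
  28. access jay: HIT, count now 3. Cache: [jay(c=3) pig(c=4) lime(c=6) fox(c=7)]
Total: 18 hits, 10 misses, 6 evictions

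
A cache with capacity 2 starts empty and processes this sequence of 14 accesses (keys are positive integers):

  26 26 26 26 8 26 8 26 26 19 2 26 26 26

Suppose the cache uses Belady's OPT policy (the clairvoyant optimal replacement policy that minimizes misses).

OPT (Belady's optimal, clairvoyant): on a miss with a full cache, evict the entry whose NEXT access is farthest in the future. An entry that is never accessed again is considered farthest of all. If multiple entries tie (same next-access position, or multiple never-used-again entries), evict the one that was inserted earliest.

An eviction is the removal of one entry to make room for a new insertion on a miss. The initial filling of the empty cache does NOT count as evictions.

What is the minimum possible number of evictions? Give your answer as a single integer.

Answer: 2

Derivation:
OPT (Belady) simulation (capacity=2):
  1. access 26: MISS. Cache: [26]
  2. access 26: HIT. Next use of 26: step 3. Cache: [26]
  3. access 26: HIT. Next use of 26: step 4. Cache: [26]
  4. access 26: HIT. Next use of 26: step 6. Cache: [26]
  5. access 8: MISS. Cache: [26 8]
  6. access 26: HIT. Next use of 26: step 8. Cache: [26 8]
  7. access 8: HIT. Next use of 8: never. Cache: [26 8]
  8. access 26: HIT. Next use of 26: step 9. Cache: [26 8]
  9. access 26: HIT. Next use of 26: step 12. Cache: [26 8]
  10. access 19: MISS, evict 8 (next use: never). Cache: [26 19]
  11. access 2: MISS, evict 19 (next use: never). Cache: [26 2]
  12. access 26: HIT. Next use of 26: step 13. Cache: [26 2]
  13. access 26: HIT. Next use of 26: step 14. Cache: [26 2]
  14. access 26: HIT. Next use of 26: never. Cache: [26 2]
Total: 10 hits, 4 misses, 2 evictions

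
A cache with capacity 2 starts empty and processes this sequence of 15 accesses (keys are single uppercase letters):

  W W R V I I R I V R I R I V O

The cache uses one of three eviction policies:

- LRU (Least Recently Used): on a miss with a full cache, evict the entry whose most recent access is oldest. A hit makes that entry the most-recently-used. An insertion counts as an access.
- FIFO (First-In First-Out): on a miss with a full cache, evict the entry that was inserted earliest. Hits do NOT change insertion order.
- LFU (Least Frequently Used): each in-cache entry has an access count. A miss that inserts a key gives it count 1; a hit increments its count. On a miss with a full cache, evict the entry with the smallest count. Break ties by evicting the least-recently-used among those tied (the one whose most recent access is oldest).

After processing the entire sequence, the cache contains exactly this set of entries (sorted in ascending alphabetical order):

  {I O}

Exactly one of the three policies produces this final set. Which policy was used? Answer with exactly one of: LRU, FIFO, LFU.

Simulating under each policy and comparing final sets:
  LRU: final set = {O V} -> differs
  FIFO: final set = {O V} -> differs
  LFU: final set = {I O} -> MATCHES target
Only LFU produces the target set.

Answer: LFU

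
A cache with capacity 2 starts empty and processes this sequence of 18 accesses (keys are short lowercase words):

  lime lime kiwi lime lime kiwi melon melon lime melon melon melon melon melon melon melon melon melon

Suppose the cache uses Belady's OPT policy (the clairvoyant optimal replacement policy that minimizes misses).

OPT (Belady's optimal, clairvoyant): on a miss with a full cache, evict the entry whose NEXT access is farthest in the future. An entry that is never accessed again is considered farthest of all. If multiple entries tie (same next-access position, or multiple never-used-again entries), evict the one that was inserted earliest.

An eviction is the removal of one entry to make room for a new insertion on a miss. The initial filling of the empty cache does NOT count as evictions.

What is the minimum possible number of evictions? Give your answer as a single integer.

OPT (Belady) simulation (capacity=2):
  1. access lime: MISS. Cache: [lime]
  2. access lime: HIT. Next use of lime: step 4. Cache: [lime]
  3. access kiwi: MISS. Cache: [lime kiwi]
  4. access lime: HIT. Next use of lime: step 5. Cache: [lime kiwi]
  5. access lime: HIT. Next use of lime: step 9. Cache: [lime kiwi]
  6. access kiwi: HIT. Next use of kiwi: never. Cache: [lime kiwi]
  7. access melon: MISS, evict kiwi (next use: never). Cache: [lime melon]
  8. access melon: HIT. Next use of melon: step 10. Cache: [lime melon]
  9. access lime: HIT. Next use of lime: never. Cache: [lime melon]
  10. access melon: HIT. Next use of melon: step 11. Cache: [lime melon]
  11. access melon: HIT. Next use of melon: step 12. Cache: [lime melon]
  12. access melon: HIT. Next use of melon: step 13. Cache: [lime melon]
  13. access melon: HIT. Next use of melon: step 14. Cache: [lime melon]
  14. access melon: HIT. Next use of melon: step 15. Cache: [lime melon]
  15. access melon: HIT. Next use of melon: step 16. Cache: [lime melon]
  16. access melon: HIT. Next use of melon: step 17. Cache: [lime melon]
  17. access melon: HIT. Next use of melon: step 18. Cache: [lime melon]
  18. access melon: HIT. Next use of melon: never. Cache: [lime melon]
Total: 15 hits, 3 misses, 1 evictions

Answer: 1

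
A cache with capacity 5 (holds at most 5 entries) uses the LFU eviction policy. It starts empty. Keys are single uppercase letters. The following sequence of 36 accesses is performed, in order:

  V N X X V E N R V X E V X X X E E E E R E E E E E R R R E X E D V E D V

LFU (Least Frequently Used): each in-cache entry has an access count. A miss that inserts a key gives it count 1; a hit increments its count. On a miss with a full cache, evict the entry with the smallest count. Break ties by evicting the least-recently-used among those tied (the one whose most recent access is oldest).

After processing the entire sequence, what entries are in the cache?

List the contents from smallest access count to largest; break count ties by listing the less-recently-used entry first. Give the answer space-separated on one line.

LFU simulation (capacity=5):
  1. access V: MISS. Cache: [V(c=1)]
  2. access N: MISS. Cache: [V(c=1) N(c=1)]
  3. access X: MISS. Cache: [V(c=1) N(c=1) X(c=1)]
  4. access X: HIT, count now 2. Cache: [V(c=1) N(c=1) X(c=2)]
  5. access V: HIT, count now 2. Cache: [N(c=1) X(c=2) V(c=2)]
  6. access E: MISS. Cache: [N(c=1) E(c=1) X(c=2) V(c=2)]
  7. access N: HIT, count now 2. Cache: [E(c=1) X(c=2) V(c=2) N(c=2)]
  8. access R: MISS. Cache: [E(c=1) R(c=1) X(c=2) V(c=2) N(c=2)]
  9. access V: HIT, count now 3. Cache: [E(c=1) R(c=1) X(c=2) N(c=2) V(c=3)]
  10. access X: HIT, count now 3. Cache: [E(c=1) R(c=1) N(c=2) V(c=3) X(c=3)]
  11. access E: HIT, count now 2. Cache: [R(c=1) N(c=2) E(c=2) V(c=3) X(c=3)]
  12. access V: HIT, count now 4. Cache: [R(c=1) N(c=2) E(c=2) X(c=3) V(c=4)]
  13. access X: HIT, count now 4. Cache: [R(c=1) N(c=2) E(c=2) V(c=4) X(c=4)]
  14. access X: HIT, count now 5. Cache: [R(c=1) N(c=2) E(c=2) V(c=4) X(c=5)]
  15. access X: HIT, count now 6. Cache: [R(c=1) N(c=2) E(c=2) V(c=4) X(c=6)]
  16. access E: HIT, count now 3. Cache: [R(c=1) N(c=2) E(c=3) V(c=4) X(c=6)]
  17. access E: HIT, count now 4. Cache: [R(c=1) N(c=2) V(c=4) E(c=4) X(c=6)]
  18. access E: HIT, count now 5. Cache: [R(c=1) N(c=2) V(c=4) E(c=5) X(c=6)]
  19. access E: HIT, count now 6. Cache: [R(c=1) N(c=2) V(c=4) X(c=6) E(c=6)]
  20. access R: HIT, count now 2. Cache: [N(c=2) R(c=2) V(c=4) X(c=6) E(c=6)]
  21. access E: HIT, count now 7. Cache: [N(c=2) R(c=2) V(c=4) X(c=6) E(c=7)]
  22. access E: HIT, count now 8. Cache: [N(c=2) R(c=2) V(c=4) X(c=6) E(c=8)]
  23. access E: HIT, count now 9. Cache: [N(c=2) R(c=2) V(c=4) X(c=6) E(c=9)]
  24. access E: HIT, count now 10. Cache: [N(c=2) R(c=2) V(c=4) X(c=6) E(c=10)]
  25. access E: HIT, count now 11. Cache: [N(c=2) R(c=2) V(c=4) X(c=6) E(c=11)]
  26. access R: HIT, count now 3. Cache: [N(c=2) R(c=3) V(c=4) X(c=6) E(c=11)]
  27. access R: HIT, count now 4. Cache: [N(c=2) V(c=4) R(c=4) X(c=6) E(c=11)]
  28. access R: HIT, count now 5. Cache: [N(c=2) V(c=4) R(c=5) X(c=6) E(c=11)]
  29. access E: HIT, count now 12. Cache: [N(c=2) V(c=4) R(c=5) X(c=6) E(c=12)]
  30. access X: HIT, count now 7. Cache: [N(c=2) V(c=4) R(c=5) X(c=7) E(c=12)]
  31. access E: HIT, count now 13. Cache: [N(c=2) V(c=4) R(c=5) X(c=7) E(c=13)]
  32. access D: MISS, evict N(c=2). Cache: [D(c=1) V(c=4) R(c=5) X(c=7) E(c=13)]
  33. access V: HIT, count now 5. Cache: [D(c=1) R(c=5) V(c=5) X(c=7) E(c=13)]
  34. access E: HIT, count now 14. Cache: [D(c=1) R(c=5) V(c=5) X(c=7) E(c=14)]
  35. access D: HIT, count now 2. Cache: [D(c=2) R(c=5) V(c=5) X(c=7) E(c=14)]
  36. access V: HIT, count now 6. Cache: [D(c=2) R(c=5) V(c=6) X(c=7) E(c=14)]
Total: 30 hits, 6 misses, 1 evictions

Answer: D R V X E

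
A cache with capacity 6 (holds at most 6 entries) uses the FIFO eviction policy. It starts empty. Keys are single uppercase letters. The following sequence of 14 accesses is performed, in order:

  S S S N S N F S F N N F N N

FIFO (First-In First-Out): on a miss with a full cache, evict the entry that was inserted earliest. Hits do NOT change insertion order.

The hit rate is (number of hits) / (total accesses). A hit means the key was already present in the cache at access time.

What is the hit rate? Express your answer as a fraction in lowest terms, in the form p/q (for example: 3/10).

Answer: 11/14

Derivation:
FIFO simulation (capacity=6):
  1. access S: MISS. Cache (old->new): [S]
  2. access S: HIT. Cache (old->new): [S]
  3. access S: HIT. Cache (old->new): [S]
  4. access N: MISS. Cache (old->new): [S N]
  5. access S: HIT. Cache (old->new): [S N]
  6. access N: HIT. Cache (old->new): [S N]
  7. access F: MISS. Cache (old->new): [S N F]
  8. access S: HIT. Cache (old->new): [S N F]
  9. access F: HIT. Cache (old->new): [S N F]
  10. access N: HIT. Cache (old->new): [S N F]
  11. access N: HIT. Cache (old->new): [S N F]
  12. access F: HIT. Cache (old->new): [S N F]
  13. access N: HIT. Cache (old->new): [S N F]
  14. access N: HIT. Cache (old->new): [S N F]
Total: 11 hits, 3 misses, 0 evictions

Hit rate = 11/14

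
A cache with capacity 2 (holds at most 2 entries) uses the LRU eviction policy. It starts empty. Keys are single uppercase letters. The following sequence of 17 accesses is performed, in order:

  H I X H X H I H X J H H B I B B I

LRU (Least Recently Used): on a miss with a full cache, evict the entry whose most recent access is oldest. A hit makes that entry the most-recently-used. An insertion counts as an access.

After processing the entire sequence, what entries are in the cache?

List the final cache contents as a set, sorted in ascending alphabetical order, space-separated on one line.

LRU simulation (capacity=2):
  1. access H: MISS. Cache (LRU->MRU): [H]
  2. access I: MISS. Cache (LRU->MRU): [H I]
  3. access X: MISS, evict H. Cache (LRU->MRU): [I X]
  4. access H: MISS, evict I. Cache (LRU->MRU): [X H]
  5. access X: HIT. Cache (LRU->MRU): [H X]
  6. access H: HIT. Cache (LRU->MRU): [X H]
  7. access I: MISS, evict X. Cache (LRU->MRU): [H I]
  8. access H: HIT. Cache (LRU->MRU): [I H]
  9. access X: MISS, evict I. Cache (LRU->MRU): [H X]
  10. access J: MISS, evict H. Cache (LRU->MRU): [X J]
  11. access H: MISS, evict X. Cache (LRU->MRU): [J H]
  12. access H: HIT. Cache (LRU->MRU): [J H]
  13. access B: MISS, evict J. Cache (LRU->MRU): [H B]
  14. access I: MISS, evict H. Cache (LRU->MRU): [B I]
  15. access B: HIT. Cache (LRU->MRU): [I B]
  16. access B: HIT. Cache (LRU->MRU): [I B]
  17. access I: HIT. Cache (LRU->MRU): [B I]
Total: 7 hits, 10 misses, 8 evictions

Answer: B I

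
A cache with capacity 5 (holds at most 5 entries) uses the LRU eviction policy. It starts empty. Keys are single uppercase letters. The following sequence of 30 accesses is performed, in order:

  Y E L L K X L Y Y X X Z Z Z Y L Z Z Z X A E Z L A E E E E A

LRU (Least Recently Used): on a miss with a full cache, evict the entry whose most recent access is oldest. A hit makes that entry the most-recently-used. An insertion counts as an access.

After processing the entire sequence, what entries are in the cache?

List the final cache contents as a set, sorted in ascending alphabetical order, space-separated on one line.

Answer: A E L X Z

Derivation:
LRU simulation (capacity=5):
  1. access Y: MISS. Cache (LRU->MRU): [Y]
  2. access E: MISS. Cache (LRU->MRU): [Y E]
  3. access L: MISS. Cache (LRU->MRU): [Y E L]
  4. access L: HIT. Cache (LRU->MRU): [Y E L]
  5. access K: MISS. Cache (LRU->MRU): [Y E L K]
  6. access X: MISS. Cache (LRU->MRU): [Y E L K X]
  7. access L: HIT. Cache (LRU->MRU): [Y E K X L]
  8. access Y: HIT. Cache (LRU->MRU): [E K X L Y]
  9. access Y: HIT. Cache (LRU->MRU): [E K X L Y]
  10. access X: HIT. Cache (LRU->MRU): [E K L Y X]
  11. access X: HIT. Cache (LRU->MRU): [E K L Y X]
  12. access Z: MISS, evict E. Cache (LRU->MRU): [K L Y X Z]
  13. access Z: HIT. Cache (LRU->MRU): [K L Y X Z]
  14. access Z: HIT. Cache (LRU->MRU): [K L Y X Z]
  15. access Y: HIT. Cache (LRU->MRU): [K L X Z Y]
  16. access L: HIT. Cache (LRU->MRU): [K X Z Y L]
  17. access Z: HIT. Cache (LRU->MRU): [K X Y L Z]
  18. access Z: HIT. Cache (LRU->MRU): [K X Y L Z]
  19. access Z: HIT. Cache (LRU->MRU): [K X Y L Z]
  20. access X: HIT. Cache (LRU->MRU): [K Y L Z X]
  21. access A: MISS, evict K. Cache (LRU->MRU): [Y L Z X A]
  22. access E: MISS, evict Y. Cache (LRU->MRU): [L Z X A E]
  23. access Z: HIT. Cache (LRU->MRU): [L X A E Z]
  24. access L: HIT. Cache (LRU->MRU): [X A E Z L]
  25. access A: HIT. Cache (LRU->MRU): [X E Z L A]
  26. access E: HIT. Cache (LRU->MRU): [X Z L A E]
  27. access E: HIT. Cache (LRU->MRU): [X Z L A E]
  28. access E: HIT. Cache (LRU->MRU): [X Z L A E]
  29. access E: HIT. Cache (LRU->MRU): [X Z L A E]
  30. access A: HIT. Cache (LRU->MRU): [X Z L E A]
Total: 22 hits, 8 misses, 3 evictions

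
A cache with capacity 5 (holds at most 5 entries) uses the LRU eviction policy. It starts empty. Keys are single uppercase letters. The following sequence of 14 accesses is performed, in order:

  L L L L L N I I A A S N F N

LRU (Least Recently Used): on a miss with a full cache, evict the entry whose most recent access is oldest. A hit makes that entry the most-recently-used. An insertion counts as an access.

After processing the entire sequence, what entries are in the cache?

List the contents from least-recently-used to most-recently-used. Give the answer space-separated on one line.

Answer: I A S F N

Derivation:
LRU simulation (capacity=5):
  1. access L: MISS. Cache (LRU->MRU): [L]
  2. access L: HIT. Cache (LRU->MRU): [L]
  3. access L: HIT. Cache (LRU->MRU): [L]
  4. access L: HIT. Cache (LRU->MRU): [L]
  5. access L: HIT. Cache (LRU->MRU): [L]
  6. access N: MISS. Cache (LRU->MRU): [L N]
  7. access I: MISS. Cache (LRU->MRU): [L N I]
  8. access I: HIT. Cache (LRU->MRU): [L N I]
  9. access A: MISS. Cache (LRU->MRU): [L N I A]
  10. access A: HIT. Cache (LRU->MRU): [L N I A]
  11. access S: MISS. Cache (LRU->MRU): [L N I A S]
  12. access N: HIT. Cache (LRU->MRU): [L I A S N]
  13. access F: MISS, evict L. Cache (LRU->MRU): [I A S N F]
  14. access N: HIT. Cache (LRU->MRU): [I A S F N]
Total: 8 hits, 6 misses, 1 evictions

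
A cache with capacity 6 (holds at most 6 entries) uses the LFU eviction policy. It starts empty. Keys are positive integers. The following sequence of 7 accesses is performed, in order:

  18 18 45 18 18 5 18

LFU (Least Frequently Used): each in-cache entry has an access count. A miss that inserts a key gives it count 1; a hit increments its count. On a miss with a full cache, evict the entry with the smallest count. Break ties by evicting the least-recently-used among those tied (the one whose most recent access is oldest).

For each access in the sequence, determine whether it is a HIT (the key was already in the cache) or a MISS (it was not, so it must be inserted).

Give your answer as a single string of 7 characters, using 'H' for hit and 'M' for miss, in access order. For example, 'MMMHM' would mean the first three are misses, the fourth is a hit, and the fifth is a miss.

Answer: MHMHHMH

Derivation:
LFU simulation (capacity=6):
  1. access 18: MISS. Cache: [18(c=1)]
  2. access 18: HIT, count now 2. Cache: [18(c=2)]
  3. access 45: MISS. Cache: [45(c=1) 18(c=2)]
  4. access 18: HIT, count now 3. Cache: [45(c=1) 18(c=3)]
  5. access 18: HIT, count now 4. Cache: [45(c=1) 18(c=4)]
  6. access 5: MISS. Cache: [45(c=1) 5(c=1) 18(c=4)]
  7. access 18: HIT, count now 5. Cache: [45(c=1) 5(c=1) 18(c=5)]
Total: 4 hits, 3 misses, 0 evictions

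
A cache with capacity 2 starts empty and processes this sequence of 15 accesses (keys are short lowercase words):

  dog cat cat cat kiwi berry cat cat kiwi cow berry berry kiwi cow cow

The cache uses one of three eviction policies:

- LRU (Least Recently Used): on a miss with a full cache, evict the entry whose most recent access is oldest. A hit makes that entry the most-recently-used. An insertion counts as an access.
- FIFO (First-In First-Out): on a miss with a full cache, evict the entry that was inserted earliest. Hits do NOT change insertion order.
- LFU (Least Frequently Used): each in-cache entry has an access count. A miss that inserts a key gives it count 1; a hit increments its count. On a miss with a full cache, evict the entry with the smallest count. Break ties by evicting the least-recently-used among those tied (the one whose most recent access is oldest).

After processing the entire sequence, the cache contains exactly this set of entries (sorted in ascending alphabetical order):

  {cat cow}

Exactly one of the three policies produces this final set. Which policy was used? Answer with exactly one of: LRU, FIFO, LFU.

Answer: LFU

Derivation:
Simulating under each policy and comparing final sets:
  LRU: final set = {cow kiwi} -> differs
  FIFO: final set = {cow kiwi} -> differs
  LFU: final set = {cat cow} -> MATCHES target
Only LFU produces the target set.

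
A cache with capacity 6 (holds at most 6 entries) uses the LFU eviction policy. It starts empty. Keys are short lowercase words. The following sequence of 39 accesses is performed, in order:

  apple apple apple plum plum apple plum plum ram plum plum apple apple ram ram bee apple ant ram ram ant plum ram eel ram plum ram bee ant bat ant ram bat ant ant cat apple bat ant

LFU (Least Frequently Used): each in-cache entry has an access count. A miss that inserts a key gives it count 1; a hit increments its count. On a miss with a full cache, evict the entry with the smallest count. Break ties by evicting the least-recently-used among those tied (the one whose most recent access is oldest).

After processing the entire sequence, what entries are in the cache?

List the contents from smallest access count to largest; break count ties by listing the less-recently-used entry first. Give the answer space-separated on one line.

LFU simulation (capacity=6):
  1. access apple: MISS. Cache: [apple(c=1)]
  2. access apple: HIT, count now 2. Cache: [apple(c=2)]
  3. access apple: HIT, count now 3. Cache: [apple(c=3)]
  4. access plum: MISS. Cache: [plum(c=1) apple(c=3)]
  5. access plum: HIT, count now 2. Cache: [plum(c=2) apple(c=3)]
  6. access apple: HIT, count now 4. Cache: [plum(c=2) apple(c=4)]
  7. access plum: HIT, count now 3. Cache: [plum(c=3) apple(c=4)]
  8. access plum: HIT, count now 4. Cache: [apple(c=4) plum(c=4)]
  9. access ram: MISS. Cache: [ram(c=1) apple(c=4) plum(c=4)]
  10. access plum: HIT, count now 5. Cache: [ram(c=1) apple(c=4) plum(c=5)]
  11. access plum: HIT, count now 6. Cache: [ram(c=1) apple(c=4) plum(c=6)]
  12. access apple: HIT, count now 5. Cache: [ram(c=1) apple(c=5) plum(c=6)]
  13. access apple: HIT, count now 6. Cache: [ram(c=1) plum(c=6) apple(c=6)]
  14. access ram: HIT, count now 2. Cache: [ram(c=2) plum(c=6) apple(c=6)]
  15. access ram: HIT, count now 3. Cache: [ram(c=3) plum(c=6) apple(c=6)]
  16. access bee: MISS. Cache: [bee(c=1) ram(c=3) plum(c=6) apple(c=6)]
  17. access apple: HIT, count now 7. Cache: [bee(c=1) ram(c=3) plum(c=6) apple(c=7)]
  18. access ant: MISS. Cache: [bee(c=1) ant(c=1) ram(c=3) plum(c=6) apple(c=7)]
  19. access ram: HIT, count now 4. Cache: [bee(c=1) ant(c=1) ram(c=4) plum(c=6) apple(c=7)]
  20. access ram: HIT, count now 5. Cache: [bee(c=1) ant(c=1) ram(c=5) plum(c=6) apple(c=7)]
  21. access ant: HIT, count now 2. Cache: [bee(c=1) ant(c=2) ram(c=5) plum(c=6) apple(c=7)]
  22. access plum: HIT, count now 7. Cache: [bee(c=1) ant(c=2) ram(c=5) apple(c=7) plum(c=7)]
  23. access ram: HIT, count now 6. Cache: [bee(c=1) ant(c=2) ram(c=6) apple(c=7) plum(c=7)]
  24. access eel: MISS. Cache: [bee(c=1) eel(c=1) ant(c=2) ram(c=6) apple(c=7) plum(c=7)]
  25. access ram: HIT, count now 7. Cache: [bee(c=1) eel(c=1) ant(c=2) apple(c=7) plum(c=7) ram(c=7)]
  26. access plum: HIT, count now 8. Cache: [bee(c=1) eel(c=1) ant(c=2) apple(c=7) ram(c=7) plum(c=8)]
  27. access ram: HIT, count now 8. Cache: [bee(c=1) eel(c=1) ant(c=2) apple(c=7) plum(c=8) ram(c=8)]
  28. access bee: HIT, count now 2. Cache: [eel(c=1) ant(c=2) bee(c=2) apple(c=7) plum(c=8) ram(c=8)]
  29. access ant: HIT, count now 3. Cache: [eel(c=1) bee(c=2) ant(c=3) apple(c=7) plum(c=8) ram(c=8)]
  30. access bat: MISS, evict eel(c=1). Cache: [bat(c=1) bee(c=2) ant(c=3) apple(c=7) plum(c=8) ram(c=8)]
  31. access ant: HIT, count now 4. Cache: [bat(c=1) bee(c=2) ant(c=4) apple(c=7) plum(c=8) ram(c=8)]
  32. access ram: HIT, count now 9. Cache: [bat(c=1) bee(c=2) ant(c=4) apple(c=7) plum(c=8) ram(c=9)]
  33. access bat: HIT, count now 2. Cache: [bee(c=2) bat(c=2) ant(c=4) apple(c=7) plum(c=8) ram(c=9)]
  34. access ant: HIT, count now 5. Cache: [bee(c=2) bat(c=2) ant(c=5) apple(c=7) plum(c=8) ram(c=9)]
  35. access ant: HIT, count now 6. Cache: [bee(c=2) bat(c=2) ant(c=6) apple(c=7) plum(c=8) ram(c=9)]
  36. access cat: MISS, evict bee(c=2). Cache: [cat(c=1) bat(c=2) ant(c=6) apple(c=7) plum(c=8) ram(c=9)]
  37. access apple: HIT, count now 8. Cache: [cat(c=1) bat(c=2) ant(c=6) plum(c=8) apple(c=8) ram(c=9)]
  38. access bat: HIT, count now 3. Cache: [cat(c=1) bat(c=3) ant(c=6) plum(c=8) apple(c=8) ram(c=9)]
  39. access ant: HIT, count now 7. Cache: [cat(c=1) bat(c=3) ant(c=7) plum(c=8) apple(c=8) ram(c=9)]
Total: 31 hits, 8 misses, 2 evictions

Answer: cat bat ant plum apple ram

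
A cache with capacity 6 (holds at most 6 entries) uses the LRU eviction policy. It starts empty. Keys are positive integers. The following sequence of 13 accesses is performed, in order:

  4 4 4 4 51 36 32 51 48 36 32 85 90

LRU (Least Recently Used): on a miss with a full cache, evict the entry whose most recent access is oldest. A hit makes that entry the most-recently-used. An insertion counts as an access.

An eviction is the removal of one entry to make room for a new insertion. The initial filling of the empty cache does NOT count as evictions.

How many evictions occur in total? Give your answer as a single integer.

Answer: 1

Derivation:
LRU simulation (capacity=6):
  1. access 4: MISS. Cache (LRU->MRU): [4]
  2. access 4: HIT. Cache (LRU->MRU): [4]
  3. access 4: HIT. Cache (LRU->MRU): [4]
  4. access 4: HIT. Cache (LRU->MRU): [4]
  5. access 51: MISS. Cache (LRU->MRU): [4 51]
  6. access 36: MISS. Cache (LRU->MRU): [4 51 36]
  7. access 32: MISS. Cache (LRU->MRU): [4 51 36 32]
  8. access 51: HIT. Cache (LRU->MRU): [4 36 32 51]
  9. access 48: MISS. Cache (LRU->MRU): [4 36 32 51 48]
  10. access 36: HIT. Cache (LRU->MRU): [4 32 51 48 36]
  11. access 32: HIT. Cache (LRU->MRU): [4 51 48 36 32]
  12. access 85: MISS. Cache (LRU->MRU): [4 51 48 36 32 85]
  13. access 90: MISS, evict 4. Cache (LRU->MRU): [51 48 36 32 85 90]
Total: 6 hits, 7 misses, 1 evictions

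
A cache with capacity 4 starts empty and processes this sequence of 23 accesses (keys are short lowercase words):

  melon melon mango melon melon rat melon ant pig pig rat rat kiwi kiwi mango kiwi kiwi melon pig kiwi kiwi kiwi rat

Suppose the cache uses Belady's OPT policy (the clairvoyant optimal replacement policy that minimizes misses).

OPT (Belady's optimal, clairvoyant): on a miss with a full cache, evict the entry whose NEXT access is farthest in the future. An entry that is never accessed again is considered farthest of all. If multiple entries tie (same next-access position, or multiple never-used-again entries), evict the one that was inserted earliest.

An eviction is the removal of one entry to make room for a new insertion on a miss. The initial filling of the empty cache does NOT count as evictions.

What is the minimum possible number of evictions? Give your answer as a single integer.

Answer: 3

Derivation:
OPT (Belady) simulation (capacity=4):
  1. access melon: MISS. Cache: [melon]
  2. access melon: HIT. Next use of melon: step 4. Cache: [melon]
  3. access mango: MISS. Cache: [melon mango]
  4. access melon: HIT. Next use of melon: step 5. Cache: [melon mango]
  5. access melon: HIT. Next use of melon: step 7. Cache: [melon mango]
  6. access rat: MISS. Cache: [melon mango rat]
  7. access melon: HIT. Next use of melon: step 18. Cache: [melon mango rat]
  8. access ant: MISS. Cache: [melon mango rat ant]
  9. access pig: MISS, evict ant (next use: never). Cache: [melon mango rat pig]
  10. access pig: HIT. Next use of pig: step 19. Cache: [melon mango rat pig]
  11. access rat: HIT. Next use of rat: step 12. Cache: [melon mango rat pig]
  12. access rat: HIT. Next use of rat: step 23. Cache: [melon mango rat pig]
  13. access kiwi: MISS, evict rat (next use: step 23). Cache: [melon mango pig kiwi]
  14. access kiwi: HIT. Next use of kiwi: step 16. Cache: [melon mango pig kiwi]
  15. access mango: HIT. Next use of mango: never. Cache: [melon mango pig kiwi]
  16. access kiwi: HIT. Next use of kiwi: step 17. Cache: [melon mango pig kiwi]
  17. access kiwi: HIT. Next use of kiwi: step 20. Cache: [melon mango pig kiwi]
  18. access melon: HIT. Next use of melon: never. Cache: [melon mango pig kiwi]
  19. access pig: HIT. Next use of pig: never. Cache: [melon mango pig kiwi]
  20. access kiwi: HIT. Next use of kiwi: step 21. Cache: [melon mango pig kiwi]
  21. access kiwi: HIT. Next use of kiwi: step 22. Cache: [melon mango pig kiwi]
  22. access kiwi: HIT. Next use of kiwi: never. Cache: [melon mango pig kiwi]
  23. access rat: MISS, evict melon (next use: never). Cache: [mango pig kiwi rat]
Total: 16 hits, 7 misses, 3 evictions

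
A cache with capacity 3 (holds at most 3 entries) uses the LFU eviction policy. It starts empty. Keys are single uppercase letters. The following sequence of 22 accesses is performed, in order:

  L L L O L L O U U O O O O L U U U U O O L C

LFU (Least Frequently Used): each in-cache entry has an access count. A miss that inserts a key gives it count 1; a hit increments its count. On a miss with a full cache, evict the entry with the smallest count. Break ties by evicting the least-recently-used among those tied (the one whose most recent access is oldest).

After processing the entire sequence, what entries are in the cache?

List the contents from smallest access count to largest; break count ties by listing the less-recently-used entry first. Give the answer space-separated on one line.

LFU simulation (capacity=3):
  1. access L: MISS. Cache: [L(c=1)]
  2. access L: HIT, count now 2. Cache: [L(c=2)]
  3. access L: HIT, count now 3. Cache: [L(c=3)]
  4. access O: MISS. Cache: [O(c=1) L(c=3)]
  5. access L: HIT, count now 4. Cache: [O(c=1) L(c=4)]
  6. access L: HIT, count now 5. Cache: [O(c=1) L(c=5)]
  7. access O: HIT, count now 2. Cache: [O(c=2) L(c=5)]
  8. access U: MISS. Cache: [U(c=1) O(c=2) L(c=5)]
  9. access U: HIT, count now 2. Cache: [O(c=2) U(c=2) L(c=5)]
  10. access O: HIT, count now 3. Cache: [U(c=2) O(c=3) L(c=5)]
  11. access O: HIT, count now 4. Cache: [U(c=2) O(c=4) L(c=5)]
  12. access O: HIT, count now 5. Cache: [U(c=2) L(c=5) O(c=5)]
  13. access O: HIT, count now 6. Cache: [U(c=2) L(c=5) O(c=6)]
  14. access L: HIT, count now 6. Cache: [U(c=2) O(c=6) L(c=6)]
  15. access U: HIT, count now 3. Cache: [U(c=3) O(c=6) L(c=6)]
  16. access U: HIT, count now 4. Cache: [U(c=4) O(c=6) L(c=6)]
  17. access U: HIT, count now 5. Cache: [U(c=5) O(c=6) L(c=6)]
  18. access U: HIT, count now 6. Cache: [O(c=6) L(c=6) U(c=6)]
  19. access O: HIT, count now 7. Cache: [L(c=6) U(c=6) O(c=7)]
  20. access O: HIT, count now 8. Cache: [L(c=6) U(c=6) O(c=8)]
  21. access L: HIT, count now 7. Cache: [U(c=6) L(c=7) O(c=8)]
  22. access C: MISS, evict U(c=6). Cache: [C(c=1) L(c=7) O(c=8)]
Total: 18 hits, 4 misses, 1 evictions

Answer: C L O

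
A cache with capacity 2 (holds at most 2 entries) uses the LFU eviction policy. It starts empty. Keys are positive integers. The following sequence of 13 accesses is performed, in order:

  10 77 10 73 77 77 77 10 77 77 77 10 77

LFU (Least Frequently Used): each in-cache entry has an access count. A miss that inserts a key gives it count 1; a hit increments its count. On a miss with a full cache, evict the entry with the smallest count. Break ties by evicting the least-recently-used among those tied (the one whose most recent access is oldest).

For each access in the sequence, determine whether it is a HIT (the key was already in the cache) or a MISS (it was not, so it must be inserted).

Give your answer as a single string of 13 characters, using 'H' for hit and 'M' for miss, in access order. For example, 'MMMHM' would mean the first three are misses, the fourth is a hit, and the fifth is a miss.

LFU simulation (capacity=2):
  1. access 10: MISS. Cache: [10(c=1)]
  2. access 77: MISS. Cache: [10(c=1) 77(c=1)]
  3. access 10: HIT, count now 2. Cache: [77(c=1) 10(c=2)]
  4. access 73: MISS, evict 77(c=1). Cache: [73(c=1) 10(c=2)]
  5. access 77: MISS, evict 73(c=1). Cache: [77(c=1) 10(c=2)]
  6. access 77: HIT, count now 2. Cache: [10(c=2) 77(c=2)]
  7. access 77: HIT, count now 3. Cache: [10(c=2) 77(c=3)]
  8. access 10: HIT, count now 3. Cache: [77(c=3) 10(c=3)]
  9. access 77: HIT, count now 4. Cache: [10(c=3) 77(c=4)]
  10. access 77: HIT, count now 5. Cache: [10(c=3) 77(c=5)]
  11. access 77: HIT, count now 6. Cache: [10(c=3) 77(c=6)]
  12. access 10: HIT, count now 4. Cache: [10(c=4) 77(c=6)]
  13. access 77: HIT, count now 7. Cache: [10(c=4) 77(c=7)]
Total: 9 hits, 4 misses, 2 evictions

Answer: MMHMMHHHHHHHH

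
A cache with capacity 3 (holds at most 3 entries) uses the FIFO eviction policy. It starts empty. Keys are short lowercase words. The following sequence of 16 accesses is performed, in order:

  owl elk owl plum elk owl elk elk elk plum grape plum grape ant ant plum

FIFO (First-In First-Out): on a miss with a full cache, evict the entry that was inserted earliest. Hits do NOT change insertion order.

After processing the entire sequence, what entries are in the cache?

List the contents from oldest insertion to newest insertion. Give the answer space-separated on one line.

FIFO simulation (capacity=3):
  1. access owl: MISS. Cache (old->new): [owl]
  2. access elk: MISS. Cache (old->new): [owl elk]
  3. access owl: HIT. Cache (old->new): [owl elk]
  4. access plum: MISS. Cache (old->new): [owl elk plum]
  5. access elk: HIT. Cache (old->new): [owl elk plum]
  6. access owl: HIT. Cache (old->new): [owl elk plum]
  7. access elk: HIT. Cache (old->new): [owl elk plum]
  8. access elk: HIT. Cache (old->new): [owl elk plum]
  9. access elk: HIT. Cache (old->new): [owl elk plum]
  10. access plum: HIT. Cache (old->new): [owl elk plum]
  11. access grape: MISS, evict owl. Cache (old->new): [elk plum grape]
  12. access plum: HIT. Cache (old->new): [elk plum grape]
  13. access grape: HIT. Cache (old->new): [elk plum grape]
  14. access ant: MISS, evict elk. Cache (old->new): [plum grape ant]
  15. access ant: HIT. Cache (old->new): [plum grape ant]
  16. access plum: HIT. Cache (old->new): [plum grape ant]
Total: 11 hits, 5 misses, 2 evictions

Answer: plum grape ant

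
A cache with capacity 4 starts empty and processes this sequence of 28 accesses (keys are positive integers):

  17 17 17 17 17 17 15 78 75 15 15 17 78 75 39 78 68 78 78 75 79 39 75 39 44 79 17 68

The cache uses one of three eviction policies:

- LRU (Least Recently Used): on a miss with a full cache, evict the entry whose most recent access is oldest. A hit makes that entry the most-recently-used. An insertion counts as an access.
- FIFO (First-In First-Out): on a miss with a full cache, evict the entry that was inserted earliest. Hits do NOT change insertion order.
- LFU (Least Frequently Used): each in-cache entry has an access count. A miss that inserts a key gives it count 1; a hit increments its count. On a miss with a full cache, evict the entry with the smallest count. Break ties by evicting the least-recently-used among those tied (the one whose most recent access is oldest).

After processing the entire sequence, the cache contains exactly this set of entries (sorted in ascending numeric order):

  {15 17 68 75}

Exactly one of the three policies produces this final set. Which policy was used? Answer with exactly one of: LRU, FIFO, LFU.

Simulating under each policy and comparing final sets:
  LRU: final set = {17 44 68 79} -> differs
  FIFO: final set = {17 44 68 79} -> differs
  LFU: final set = {15 17 68 75} -> MATCHES target
Only LFU produces the target set.

Answer: LFU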